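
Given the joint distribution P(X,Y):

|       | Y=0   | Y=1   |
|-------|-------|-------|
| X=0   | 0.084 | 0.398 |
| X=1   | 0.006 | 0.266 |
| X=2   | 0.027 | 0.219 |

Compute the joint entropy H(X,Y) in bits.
2.0022 bits

H(X,Y) = -Σ_{x,y} P(x,y) log₂ P(x,y). Per-cell terms -P(x,y)·log₂P(x,y):
  X=0: 0.3002, 0.5290
  X=1: 0.0443, 0.5082
  X=2: 0.1407, 0.4798
Sum of the 6 terms: H(X,Y) = 2.0022 bits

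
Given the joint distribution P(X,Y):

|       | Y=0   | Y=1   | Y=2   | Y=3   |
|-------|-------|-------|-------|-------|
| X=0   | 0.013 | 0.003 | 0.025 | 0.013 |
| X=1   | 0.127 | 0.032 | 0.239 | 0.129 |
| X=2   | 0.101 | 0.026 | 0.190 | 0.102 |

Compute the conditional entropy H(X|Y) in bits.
1.2402 bits

H(X|Y) = H(X,Y) - H(Y)

H(X,Y) = -Σ_{x,y} P(x,y) log₂ P(x,y). Per-cell terms -P(x,y)·log₂P(x,y):
  X=0: 0.081449, 0.025142, 0.133048, 0.081449
  X=1: 0.378092, 0.158905, 0.493515, 0.381138
  X=2: 0.334065, 0.136899, 0.455226, 0.335923
Sum of the 12 terms: H(X,Y) = 2.99485 bits

Marginal of Y (column sums):
  P(Y=0) = 0.013 + 0.127 + 0.101 = 0.241
  P(Y=1) = 0.003 + 0.032 + 0.026 = 0.061
  P(Y=2) = 0.025 + 0.239 + 0.190 = 0.454
  P(Y=3) = 0.013 + 0.129 + 0.102 = 0.244
H(Y) = -[0.241·log₂(0.241) + 0.061·log₂(0.061) + 0.454·log₂(0.454) + 0.244·log₂(0.244)]
  = 0.494748 + 0.246138 + 0.517213 + 0.496551 = 1.75465 bits

H(X|Y) = H(X,Y) - H(Y) = 2.99485 - 1.75465 = 1.2402 bits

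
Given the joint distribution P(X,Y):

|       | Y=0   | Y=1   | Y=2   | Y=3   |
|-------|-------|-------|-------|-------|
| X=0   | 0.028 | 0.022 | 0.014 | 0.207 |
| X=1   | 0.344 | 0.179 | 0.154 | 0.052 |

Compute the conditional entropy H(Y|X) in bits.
1.5906 bits

H(Y|X) = H(X,Y) - H(X)

H(X,Y) = -Σ_{x,y} P(x,y) log₂ P(x,y). Per-cell terms -P(x,y)·log₂P(x,y):
  X=0: 0.14444, 0.12114, 0.08622, 0.47037
  X=1: 0.52959, 0.44427, 0.41565, 0.22180
Sum of the 8 terms: H(X,Y) = 2.4335 bits

Marginal of X (row sums):
  P(X=0) = 0.028 + 0.022 + 0.014 + 0.207 = 0.271
  P(X=1) = 0.344 + 0.179 + 0.154 + 0.052 = 0.729
H(X) = -[0.271·log₂(0.271) + 0.729·log₂(0.729)]
  = 0.51047 + 0.33243 = 0.8429 bits

H(Y|X) = H(X,Y) - H(X) = 2.4335 - 0.8429 = 1.5906 bits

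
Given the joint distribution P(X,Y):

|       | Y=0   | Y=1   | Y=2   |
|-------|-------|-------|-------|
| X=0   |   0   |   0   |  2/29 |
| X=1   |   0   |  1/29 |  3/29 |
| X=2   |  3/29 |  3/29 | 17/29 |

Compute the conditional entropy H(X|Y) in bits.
0.8659 bits

H(X|Y) = H(X,Y) - H(Y)

H(X,Y) = -Σ_{x,y} P(x,y) log₂ P(x,y). Per-cell terms -P(x,y)·log₂P(x,y):
  X=0: 0.00000, 0.00000, 0.26607
  X=1: 0.00000, 0.16752, 0.33859
  X=2: 0.33859, 0.33859, 0.45168
  (cells with P = 0 contribute 0)
Sum of the 9 terms: H(X,Y) = 1.9010 bits

Marginal of Y (column sums):
  P(Y=0) = 0 + 0 + 3/29 = 3/29
  P(Y=1) = 0 + 1/29 + 3/29 = 4/29
  P(Y=2) = 2/29 + 3/29 + 17/29 = 22/29
H(Y) = -[(3/29)·log₂(3/29) + (4/29)·log₂(4/29) + (22/29)·log₂(22/29)]
  = 0.33859 + 0.39420 + 0.30235 = 1.0351 bits

H(X|Y) = H(X,Y) - H(Y) = 1.9010 - 1.0351 = 0.8659 bits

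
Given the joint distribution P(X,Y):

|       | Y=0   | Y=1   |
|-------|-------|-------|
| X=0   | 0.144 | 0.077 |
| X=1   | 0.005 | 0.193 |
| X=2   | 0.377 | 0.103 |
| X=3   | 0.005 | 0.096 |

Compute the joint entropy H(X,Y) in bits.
2.4148 bits

H(X,Y) = -Σ_{x,y} P(x,y) log₂ P(x,y). Per-cell terms -P(x,y)·log₂P(x,y):
  X=0: 0.40260, 0.28482
  X=1: 0.03822, 0.45805
  X=2: 0.53058, 0.33777
  X=3: 0.03822, 0.32456
Sum of the 8 terms: H(X,Y) = 2.4148 bits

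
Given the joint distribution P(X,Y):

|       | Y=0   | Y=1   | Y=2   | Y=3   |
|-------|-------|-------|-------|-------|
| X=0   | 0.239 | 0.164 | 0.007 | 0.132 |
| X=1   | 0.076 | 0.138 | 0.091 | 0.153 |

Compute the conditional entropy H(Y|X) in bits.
1.7680 bits

H(Y|X) = H(X,Y) - H(X)

H(X,Y) = -Σ_{x,y} P(x,y) log₂ P(x,y). Per-cell terms -P(x,y)·log₂P(x,y):
  X=0: 0.49352, 0.42775, 0.05011, 0.38562
  X=1: 0.28256, 0.39430, 0.31468, 0.41438
Sum of the 8 terms: H(X,Y) = 2.7629 bits

Marginal of X (row sums):
  P(X=0) = 0.239 + 0.164 + 0.007 + 0.132 = 0.542
  P(X=1) = 0.076 + 0.138 + 0.091 + 0.153 = 0.458
H(X) = -[0.542·log₂(0.542) + 0.458·log₂(0.458)]
  = 0.47893 + 0.51597 = 0.9949 bits

H(Y|X) = H(X,Y) - H(X) = 2.7629 - 0.9949 = 1.7680 bits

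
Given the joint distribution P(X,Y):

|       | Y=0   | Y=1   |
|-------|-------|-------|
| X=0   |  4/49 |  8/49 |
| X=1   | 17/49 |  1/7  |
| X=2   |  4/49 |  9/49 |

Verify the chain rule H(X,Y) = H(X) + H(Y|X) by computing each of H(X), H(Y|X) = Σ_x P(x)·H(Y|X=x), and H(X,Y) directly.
H(X) = 1.5093 bits, H(Y|X) = 0.8877 bits, H(X,Y) = 2.3970 bits

Marginal of X (row sums):
  P(X=0) = 4/49 + 8/49 = 12/49
  P(X=1) = 17/49 + 1/7 = 24/49
  P(X=2) = 4/49 + 9/49 = 13/49
H(X) = -[(12/49)·log₂(12/49) + (24/49)·log₂(24/49) + (13/49)·log₂(13/49)]
  = 0.49708 + 0.50437 + 0.50787 = 1.5093 bits

H(Y|X) = Σ_x P(x)·H(Y|X=x):
  X=0: P(X=0) = 12/49, P(Y|X=0) = (1/3, 2/3) → H(Y|X=0) = 0.91830
  X=1: P(X=1) = 24/49, P(Y|X=1) = (17/24, 7/24) → H(Y|X=1) = 0.87086
  X=2: P(X=2) = 13/49, P(Y|X=2) = (4/13, 9/13) → H(Y|X=2) = 0.89049
H(Y|X) = (12/49)·0.91830 + (24/49)·0.87086 + (13/49)·0.89049 = 0.8877 bits

H(X,Y) = -Σ_{x,y} P(x,y) log₂ P(x,y). Per-cell terms -P(x,y)·log₂P(x,y):
  X=0: 0.29508, 0.42689
  X=1: 0.52986, 0.40105
  X=2: 0.29508, 0.44904
Sum of the 6 terms: H(X,Y) = 2.3970 bits

Chain rule check:
  H(X) + H(Y|X) = 1.5093 + 0.8877 = 2.3970 bits
  H(X,Y) = 2.3970 bits
✓ Chain rule verified.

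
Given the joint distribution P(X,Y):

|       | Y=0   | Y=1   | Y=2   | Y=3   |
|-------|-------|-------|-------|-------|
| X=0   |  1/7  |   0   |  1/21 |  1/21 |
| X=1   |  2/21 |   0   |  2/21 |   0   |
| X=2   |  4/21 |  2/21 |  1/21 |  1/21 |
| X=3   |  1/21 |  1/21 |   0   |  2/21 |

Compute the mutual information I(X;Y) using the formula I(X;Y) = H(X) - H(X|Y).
0.3528 bits

I(X;Y) = H(X) - H(X|Y)

Marginal of X (row sums):
  P(X=0) = 1/7 + 0 + 1/21 + 1/21 = 5/21
  P(X=1) = 2/21 + 0 + 2/21 + 0 = 4/21
  P(X=2) = 4/21 + 2/21 + 1/21 + 1/21 = 8/21
  P(X=3) = 1/21 + 1/21 + 0 + 2/21 = 4/21
H(X) = -[(5/21)·log₂(5/21) + (4/21)·log₂(4/21) + (8/21)·log₂(8/21) + (4/21)·log₂(4/21)]
  = 0.4929 + 0.4557 + 0.5304 + 0.4557 = 1.9347 bits

Marginal of Y (column sums):
  P(Y=0) = 1/7 + 2/21 + 4/21 + 1/21 = 10/21
  P(Y=1) = 0 + 0 + 2/21 + 1/21 = 1/7
  P(Y=2) = 1/21 + 2/21 + 1/21 + 0 = 4/21
  P(Y=3) = 1/21 + 0 + 1/21 + 2/21 = 4/21
H(X|Y) = Σ_y P(y)·H(X|Y=y):
  Y=0: P(Y=0) = 10/21, P(X|Y=0) = (3/10, 1/5, 2/5, 1/10) → H(X|Y=0) = 1.8464
  Y=1: P(Y=1) = 1/7, P(X|Y=1) = (0, 0, 2/3, 1/3) → H(X|Y=1) = 0.9183
  Y=2: P(Y=2) = 4/21, P(X|Y=2) = (1/4, 1/2, 1/4, 0) → H(X|Y=2) = 1.5000
  Y=3: P(Y=3) = 4/21, P(X|Y=3) = (1/4, 0, 1/4, 1/2) → H(X|Y=3) = 1.5000
H(X|Y) = (10/21)·1.8464 + (1/7)·0.9183 + (4/21)·1.5000 + (4/21)·1.5000 = 1.5819 bits

I(X;Y) = H(X) - H(X|Y) = 1.9347 - 1.5819 = 0.3528 bits

Cross-check via I(X;Y) = H(X) + H(Y) - H(X,Y): computing H(Y) from the column sums and H(X,Y) from the 16 cells in the same way gives H(Y) = 1.8221 bits and H(X,Y) = 3.4040 bits, so
I(X;Y) = 1.9347 + 1.8221 - 3.4040 = 0.3528 bits ✓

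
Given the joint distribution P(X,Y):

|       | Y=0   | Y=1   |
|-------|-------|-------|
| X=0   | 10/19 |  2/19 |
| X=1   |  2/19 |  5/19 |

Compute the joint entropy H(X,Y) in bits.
1.6780 bits

H(X,Y) = -Σ_{x,y} P(x,y) log₂ P(x,y). Per-cell terms -P(x,y)·log₂P(x,y):
  X=0: 0.4874, 0.3419
  X=1: 0.3419, 0.5068
Sum of the 4 terms: H(X,Y) = 1.6780 bits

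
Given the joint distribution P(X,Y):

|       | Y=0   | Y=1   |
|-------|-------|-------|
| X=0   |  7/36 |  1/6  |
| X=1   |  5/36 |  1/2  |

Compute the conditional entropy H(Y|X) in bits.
0.8422 bits

H(Y|X) = H(X,Y) - H(X)

H(X,Y) = -Σ_{x,y} P(x,y) log₂ P(x,y). Per-cell terms -P(x,y)·log₂P(x,y):
  X=0: 0.4594, 0.4308
  X=1: 0.3956, 0.5000
Sum of the 4 terms: H(X,Y) = 1.7858 bits

Marginal of X (row sums):
  P(X=0) = 7/36 + 1/6 = 13/36
  P(X=1) = 5/36 + 1/2 = 23/36
H(X) = -[(13/36)·log₂(13/36) + (23/36)·log₂(23/36)]
  = 0.5306 + 0.4130 = 0.9436 bits

H(Y|X) = H(X,Y) - H(X) = 1.7858 - 0.9436 = 0.8422 bits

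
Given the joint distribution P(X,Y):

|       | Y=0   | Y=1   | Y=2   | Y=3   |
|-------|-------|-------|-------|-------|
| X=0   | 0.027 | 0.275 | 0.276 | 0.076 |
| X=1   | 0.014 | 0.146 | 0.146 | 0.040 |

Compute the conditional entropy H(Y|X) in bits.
1.6001 bits

H(Y|X) = H(X,Y) - H(X)

H(X,Y) = -Σ_{x,y} P(x,y) log₂ P(x,y). Per-cell terms -P(x,y)·log₂P(x,y):
  X=0: 0.140694, 0.512187, 0.512604, 0.282557
  X=1: 0.086218, 0.405290, 0.405290, 0.185754
Sum of the 8 terms: H(X,Y) = 2.530594 bits

Marginal of X (row sums):
  P(X=0) = 0.027 + 0.275 + 0.276 + 0.076 = 0.654
  P(X=1) = 0.014 + 0.146 + 0.146 + 0.040 = 0.346
H(X) = -[0.654·log₂(0.654) + 0.346·log₂(0.346)]
  = 0.400665 + 0.529780 = 0.930445 bits

H(Y|X) = H(X,Y) - H(X) = 2.530594 - 0.930445 = 1.6001 bits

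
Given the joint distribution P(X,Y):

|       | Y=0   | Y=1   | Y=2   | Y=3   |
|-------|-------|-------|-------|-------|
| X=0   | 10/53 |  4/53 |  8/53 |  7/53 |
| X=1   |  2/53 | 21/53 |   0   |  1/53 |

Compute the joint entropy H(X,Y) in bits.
2.3485 bits

H(X,Y) = -Σ_{x,y} P(x,y) log₂ P(x,y). Per-cell terms -P(x,y)·log₂P(x,y):
  X=0: 0.45396, 0.28135, 0.41176, 0.38574
  X=1: 0.17841, 0.52920, 0.00000, 0.10807
  (cells with P = 0 contribute 0)
Sum of the 8 terms: H(X,Y) = 2.3485 bits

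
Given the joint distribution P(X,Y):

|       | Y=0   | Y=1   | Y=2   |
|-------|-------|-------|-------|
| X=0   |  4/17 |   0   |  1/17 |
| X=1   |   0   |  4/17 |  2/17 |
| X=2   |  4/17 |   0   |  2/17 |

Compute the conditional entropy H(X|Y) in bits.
0.9182 bits

H(X|Y) = H(X,Y) - H(Y)

H(X,Y) = -Σ_{x,y} P(x,y) log₂ P(x,y). Per-cell terms -P(x,y)·log₂P(x,y):
  X=0: 0.4912, 0.0000, 0.2404
  X=1: 0.0000, 0.4912, 0.3632
  X=2: 0.4912, 0.0000, 0.3632
  (cells with P = 0 contribute 0)
Sum of the 9 terms: H(X,Y) = 2.4404 bits

Marginal of Y (column sums):
  P(Y=0) = 4/17 + 0 + 4/17 = 8/17
  P(Y=1) = 0 + 4/17 + 0 = 4/17
  P(Y=2) = 1/17 + 2/17 + 2/17 = 5/17
H(Y) = -[(8/17)·log₂(8/17) + (4/17)·log₂(4/17) + (5/17)·log₂(5/17)]
  = 0.5117 + 0.4912 + 0.5193 = 1.5222 bits

H(X|Y) = H(X,Y) - H(Y) = 2.4404 - 1.5222 = 0.9182 bits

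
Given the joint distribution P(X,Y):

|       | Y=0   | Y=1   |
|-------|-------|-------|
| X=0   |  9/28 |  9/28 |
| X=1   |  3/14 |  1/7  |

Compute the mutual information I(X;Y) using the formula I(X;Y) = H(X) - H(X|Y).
0.0067 bits

I(X;Y) = H(X) - H(X|Y)

Marginal of X (row sums):
  P(X=0) = 9/28 + 9/28 = 9/14
  P(X=1) = 3/14 + 1/7 = 5/14
H(X) = -[(9/14)·log₂(9/14) + (5/14)·log₂(5/14)]
  = 0.4098 + 0.5305 = 0.9403 bits

Marginal of Y (column sums):
  P(Y=0) = 9/28 + 3/14 = 15/28
  P(Y=1) = 9/28 + 1/7 = 13/28
H(X|Y) = Σ_y P(y)·H(X|Y=y):
  Y=0: P(Y=0) = 15/28, P(X|Y=0) = (3/5, 2/5) → H(X|Y=0) = 0.9710
  Y=1: P(Y=1) = 13/28, P(X|Y=1) = (9/13, 4/13) → H(X|Y=1) = 0.8905
H(X|Y) = (15/28)·0.9710 + (13/28)·0.8905 = 0.9336 bits

I(X;Y) = H(X) - H(X|Y) = 0.9403 - 0.9336 = 0.0067 bits

Cross-check via I(X;Y) = H(X) + H(Y) - H(X,Y): computing H(Y) from the column sums and H(X,Y) from the 4 cells in the same way gives H(Y) = 0.9963 bits and H(X,Y) = 1.9299 bits, so
I(X;Y) = 0.9403 + 0.9963 - 1.9299 = 0.0067 bits ✓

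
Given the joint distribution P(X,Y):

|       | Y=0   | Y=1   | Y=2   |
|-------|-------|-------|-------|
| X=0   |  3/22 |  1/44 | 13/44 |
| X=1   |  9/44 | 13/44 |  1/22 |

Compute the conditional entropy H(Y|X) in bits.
1.2324 bits

H(Y|X) = H(X,Y) - H(X)

H(X,Y) = -Σ_{x,y} P(x,y) log₂ P(x,y). Per-cell terms -P(x,y)·log₂P(x,y):
  X=0: 0.39197, 0.12408, 0.51970
  X=1: 0.46831, 0.51970, 0.20270
Sum of the 6 terms: H(X,Y) = 2.22646 bits

Marginal of X (row sums):
  P(X=0) = 3/22 + 1/44 + 13/44 = 5/11
  P(X=1) = 9/44 + 13/44 + 1/22 = 6/11
H(X) = -[(5/11)·log₂(5/11) + (6/11)·log₂(6/11)]
  = 0.51705 + 0.47698 = 0.99403 bits

H(Y|X) = H(X,Y) - H(X) = 2.22646 - 0.99403 = 1.2324 bits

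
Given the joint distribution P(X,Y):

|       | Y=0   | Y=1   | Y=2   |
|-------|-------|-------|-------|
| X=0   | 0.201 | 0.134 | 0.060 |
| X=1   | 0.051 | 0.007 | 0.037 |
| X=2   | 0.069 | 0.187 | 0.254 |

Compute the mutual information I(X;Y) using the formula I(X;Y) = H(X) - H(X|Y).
0.1682 bits

I(X;Y) = H(X) - H(X|Y)

Marginal of X (row sums):
  P(X=0) = 0.201 + 0.134 + 0.060 = 0.395
  P(X=1) = 0.051 + 0.007 + 0.037 = 0.095
  P(X=2) = 0.069 + 0.187 + 0.254 = 0.510
H(X) = -[0.395·log₂(0.395) + 0.095·log₂(0.095) + 0.510·log₂(0.510)]
  = 0.52933 + 0.32261 + 0.49543 = 1.3474 bits

Marginal of Y (column sums):
  P(Y=0) = 0.201 + 0.051 + 0.069 = 0.321
  P(Y=1) = 0.134 + 0.007 + 0.187 = 0.328
  P(Y=2) = 0.060 + 0.037 + 0.254 = 0.351
H(X|Y) = Σ_y P(y)·H(X|Y=y):
  Y=0: P(Y=0) = 0.321, P(X|Y=0) = (67/107, 17/107, 23/107) → H(X|Y=0) = 1.32131
  Y=1: P(Y=1) = 0.328, P(X|Y=1) = (67/164, 7/328, 187/328) → H(X|Y=1) = 1.10823
  Y=2: P(Y=2) = 0.351, P(X|Y=2) = (20/117, 37/351, 254/351) → H(X|Y=2) = 1.11547
H(X|Y) = 0.321·1.32131 + 0.328·1.10823 + 0.351·1.11547 = 1.1792 bits

I(X;Y) = H(X) - H(X|Y) = 1.3474 - 1.1792 = 0.1682 bits

Cross-check via I(X;Y) = H(X) + H(Y) - H(X,Y): computing H(Y) from the column sums and H(X,Y) from the 9 cells in the same way gives H(Y) = 1.5839 bits and H(X,Y) = 2.7631 bits, so
I(X;Y) = 1.3474 + 1.5839 - 2.7631 = 0.1682 bits ✓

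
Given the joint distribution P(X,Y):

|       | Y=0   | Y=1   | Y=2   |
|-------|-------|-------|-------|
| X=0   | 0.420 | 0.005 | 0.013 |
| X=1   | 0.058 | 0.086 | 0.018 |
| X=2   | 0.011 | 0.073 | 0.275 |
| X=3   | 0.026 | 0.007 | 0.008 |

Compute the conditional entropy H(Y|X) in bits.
0.7278 bits

H(Y|X) = H(X,Y) - H(X)

H(X,Y) = -Σ_{x,y} P(x,y) log₂ P(x,y). Per-cell terms -P(x,y)·log₂P(x,y):
  X=0: 0.525646, 0.038219, 0.081449
  X=1: 0.238253, 0.304399, 0.104325
  X=2: 0.071570, 0.275645, 0.512187
  X=3: 0.136899, 0.050109, 0.055726
Sum of the 12 terms: H(X,Y) = 2.394427 bits

Marginal of X (row sums):
  P(X=0) = 0.420 + 0.005 + 0.013 = 0.438
  P(X=1) = 0.058 + 0.086 + 0.018 = 0.162
  P(X=2) = 0.011 + 0.073 + 0.275 = 0.359
  P(X=3) = 0.026 + 0.007 + 0.008 = 0.041
H(X) = -[0.438·log₂(0.438) + 0.162·log₂(0.162) + 0.359·log₂(0.359) + 0.041·log₂(0.041)]
  = 0.521657 + 0.425401 + 0.530582 + 0.188938 = 1.666578 bits

H(Y|X) = H(X,Y) - H(X) = 2.394427 - 1.666578 = 0.7278 bits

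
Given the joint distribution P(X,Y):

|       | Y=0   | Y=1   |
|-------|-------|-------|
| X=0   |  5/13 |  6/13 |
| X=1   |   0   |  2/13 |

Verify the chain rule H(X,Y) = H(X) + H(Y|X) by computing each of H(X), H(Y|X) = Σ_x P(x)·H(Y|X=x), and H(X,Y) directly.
H(X) = 0.6194 bits, H(Y|X) = 0.8411 bits, H(X,Y) = 1.4605 bits

Marginal of X (row sums):
  P(X=0) = 5/13 + 6/13 = 11/13
  P(X=1) = 0 + 2/13 = 2/13
H(X) = -[(11/13)·log₂(11/13) + (2/13)·log₂(2/13)]
  = 0.2039 + 0.4155 = 0.6194 bits

H(Y|X) = Σ_x P(x)·H(Y|X=x):
  X=0: P(X=0) = 11/13, P(Y|X=0) = (5/11, 6/11) → H(Y|X=0) = 0.9940
  X=1: P(X=1) = 2/13, P(Y|X=1) = (0, 1) → H(Y|X=1) = 0.0000
H(Y|X) = (11/13)·0.9940 + (2/13)·0.0000 = 0.8411 bits

H(X,Y) = -Σ_{x,y} P(x,y) log₂ P(x,y). Per-cell terms -P(x,y)·log₂P(x,y):
  X=0: 0.5302, 0.5148
  X=1: 0.0000, 0.4155
  (cells with P = 0 contribute 0)
Sum of the 4 terms: H(X,Y) = 1.4605 bits

Chain rule check:
  H(X) + H(Y|X) = 0.6194 + 0.8411 = 1.4605 bits
  H(X,Y) = 1.4605 bits
✓ Chain rule verified.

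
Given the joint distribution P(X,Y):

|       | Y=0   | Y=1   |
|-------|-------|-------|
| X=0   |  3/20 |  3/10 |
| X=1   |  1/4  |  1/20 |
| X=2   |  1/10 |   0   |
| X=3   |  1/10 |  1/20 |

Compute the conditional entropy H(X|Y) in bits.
1.5573 bits

H(X|Y) = H(X,Y) - H(Y)

H(X,Y) = -Σ_{x,y} P(x,y) log₂ P(x,y). Per-cell terms -P(x,y)·log₂P(x,y):
  X=0: 0.41054, 0.52109
  X=1: 0.50000, 0.21610
  X=2: 0.33219, 0.00000
  X=3: 0.33219, 0.21610
  (cells with P = 0 contribute 0)
Sum of the 8 terms: H(X,Y) = 2.52821 bits

Marginal of Y (column sums):
  P(Y=0) = 3/20 + 1/4 + 1/10 + 1/10 = 3/5
  P(Y=1) = 3/10 + 1/20 + 0 + 1/20 = 2/5
H(Y) = -[(3/5)·log₂(3/5) + (2/5)·log₂(2/5)]
  = 0.44218 + 0.52877 = 0.97095 bits

H(X|Y) = H(X,Y) - H(Y) = 2.52821 - 0.97095 = 1.5573 bits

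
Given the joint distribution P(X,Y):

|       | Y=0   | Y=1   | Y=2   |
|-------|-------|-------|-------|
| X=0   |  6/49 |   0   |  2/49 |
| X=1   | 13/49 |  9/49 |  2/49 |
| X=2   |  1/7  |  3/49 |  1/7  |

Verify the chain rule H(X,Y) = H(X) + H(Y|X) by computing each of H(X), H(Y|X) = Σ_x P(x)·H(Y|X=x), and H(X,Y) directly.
H(X) = 1.4611 bits, H(Y|X) = 1.2923 bits, H(X,Y) = 2.7534 bits

Marginal of X (row sums):
  P(X=0) = 6/49 + 0 + 2/49 = 8/49
  P(X=1) = 13/49 + 9/49 + 2/49 = 24/49
  P(X=2) = 1/7 + 3/49 + 1/7 = 17/49
H(X) = -[(8/49)·log₂(8/49) + (24/49)·log₂(24/49) + (17/49)·log₂(17/49)]
  = 0.42689 + 0.50437 + 0.52986 = 1.4611 bits

H(Y|X) = Σ_x P(x)·H(Y|X=x):
  X=0: P(X=0) = 8/49, P(Y|X=0) = (3/4, 0, 1/4) → H(Y|X=0) = 0.81128
  X=1: P(X=1) = 24/49, P(Y|X=1) = (13/24, 3/8, 1/12) → H(Y|X=1) = 1.30850
  X=2: P(X=2) = 17/49, P(Y|X=2) = (7/17, 3/17, 7/17) → H(Y|X=2) = 1.49582
H(Y|X) = (8/49)·0.81128 + (24/49)·1.30850 + (17/49)·1.49582 = 1.2923 bits

H(X,Y) = -Σ_{x,y} P(x,y) log₂ P(x,y). Per-cell terms -P(x,y)·log₂P(x,y):
  X=0: 0.37099, 0.00000, 0.18836
  X=1: 0.50787, 0.44904, 0.18836
  X=2: 0.40105, 0.24672, 0.40105
  (cells with P = 0 contribute 0)
Sum of the 9 terms: H(X,Y) = 2.7534 bits

Chain rule check:
  H(X) + H(Y|X) = 1.4611 + 1.2923 = 2.7534 bits
  H(X,Y) = 2.7534 bits
✓ Chain rule verified.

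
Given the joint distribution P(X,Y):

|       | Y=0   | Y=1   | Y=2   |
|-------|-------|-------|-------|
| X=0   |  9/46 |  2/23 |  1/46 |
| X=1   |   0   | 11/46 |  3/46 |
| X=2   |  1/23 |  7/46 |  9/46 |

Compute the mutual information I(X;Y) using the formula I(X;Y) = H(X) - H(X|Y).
0.3842 bits

I(X;Y) = H(X) - H(X|Y)

Marginal of X (row sums):
  P(X=0) = 9/46 + 2/23 + 1/46 = 7/23
  P(X=1) = 0 + 11/46 + 3/46 = 7/23
  P(X=2) = 1/23 + 7/46 + 9/46 = 9/23
H(X) = -[(7/23)·log₂(7/23) + (7/23)·log₂(7/23) + (9/23)·log₂(9/23)]
  = 0.522324 + 0.522324 + 0.529684 = 1.574332 bits

Marginal of Y (column sums):
  P(Y=0) = 9/46 + 0 + 1/23 = 11/46
  P(Y=1) = 2/23 + 11/46 + 7/46 = 11/23
  P(Y=2) = 1/46 + 3/46 + 9/46 = 13/46
H(X|Y) = Σ_y P(y)·H(X|Y=y):
  Y=0: P(Y=0) = 11/46, P(X|Y=0) = (9/11, 0, 2/11) → H(X|Y=0) = 0.684038
  Y=1: P(Y=1) = 11/23, P(X|Y=1) = (2/11, 1/2, 7/22) → H(X|Y=1) = 1.472830
  Y=2: P(Y=2) = 13/46, P(X|Y=2) = (1/13, 3/13, 9/13) → H(X|Y=2) = 1.140116
H(X|Y) = (11/46)·0.684038 + (11/23)·1.472830 + (13/46)·1.140116 = 1.190178 bits

I(X;Y) = H(X) - H(X|Y) = 1.574332 - 1.190178 = 0.3842 bits

Cross-check via I(X;Y) = H(X) + H(Y) - H(X,Y): computing H(Y) from the column sums and H(X,Y) from the 9 cells in the same way gives H(Y) = 1.517758 bits and H(X,Y) = 2.707937 bits, so
I(X;Y) = 1.574332 + 1.517758 - 2.707937 = 0.3842 bits ✓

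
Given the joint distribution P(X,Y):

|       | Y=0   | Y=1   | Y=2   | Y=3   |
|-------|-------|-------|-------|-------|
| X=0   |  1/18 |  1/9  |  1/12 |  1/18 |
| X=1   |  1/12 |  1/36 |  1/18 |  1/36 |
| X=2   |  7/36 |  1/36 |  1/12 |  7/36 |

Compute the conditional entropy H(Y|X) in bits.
1.8110 bits

H(Y|X) = H(X,Y) - H(X)

H(X,Y) = -Σ_{x,y} P(x,y) log₂ P(x,y). Per-cell terms -P(x,y)·log₂P(x,y):
  X=0: 0.23166, 0.35221, 0.29875, 0.23166
  X=1: 0.29875, 0.14361, 0.23166, 0.14361
  X=2: 0.45939, 0.14361, 0.29875, 0.45939
Sum of the 12 terms: H(X,Y) = 3.29305 bits

Marginal of X (row sums):
  P(X=0) = 1/18 + 1/9 + 1/12 + 1/18 = 11/36
  P(X=1) = 1/12 + 1/36 + 1/18 + 1/36 = 7/36
  P(X=2) = 7/36 + 1/36 + 1/12 + 7/36 = 1/2
H(X) = -[(11/36)·log₂(11/36) + (7/36)·log₂(7/36) + (1/2)·log₂(1/2)]
  = 0.52265 + 0.45939 + 0.50000 = 1.48204 bits

H(Y|X) = H(X,Y) - H(X) = 3.29305 - 1.48204 = 1.8110 bits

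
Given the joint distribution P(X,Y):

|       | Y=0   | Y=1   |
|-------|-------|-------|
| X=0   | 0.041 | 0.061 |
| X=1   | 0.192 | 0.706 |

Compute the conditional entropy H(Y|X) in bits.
0.7715 bits

H(Y|X) = H(X,Y) - H(X)

H(X,Y) = -Σ_{x,y} P(x,y) log₂ P(x,y). Per-cell terms -P(x,y)·log₂P(x,y):
  X=0: 0.18894, 0.24614
  X=1: 0.45712, 0.35460
Sum of the 4 terms: H(X,Y) = 1.2468 bits

Marginal of X (row sums):
  P(X=0) = 0.041 + 0.061 = 0.102
  P(X=1) = 0.192 + 0.706 = 0.898
H(X) = -[0.102·log₂(0.102) + 0.898·log₂(0.898)]
  = 0.33592 + 0.13938 = 0.4753 bits

H(Y|X) = H(X,Y) - H(X) = 1.2468 - 0.4753 = 0.7715 bits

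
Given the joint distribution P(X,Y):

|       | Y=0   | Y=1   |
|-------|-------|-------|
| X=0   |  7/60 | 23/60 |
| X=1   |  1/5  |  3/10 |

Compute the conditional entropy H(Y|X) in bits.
0.8774 bits

H(Y|X) = H(X,Y) - H(X)

H(X,Y) = -Σ_{x,y} P(x,y) log₂ P(x,y). Per-cell terms -P(x,y)·log₂P(x,y):
  X=0: 0.3616, 0.5303
  X=1: 0.4644, 0.5211
Sum of the 4 terms: H(X,Y) = 1.8774 bits

Marginal of X (row sums):
  P(X=0) = 7/60 + 23/60 = 1/2
  P(X=1) = 1/5 + 3/10 = 1/2
H(X) = -[(1/2)·log₂(1/2) + (1/2)·log₂(1/2)]
  = 0.5000 + 0.5000 = 1.0000 bits

H(Y|X) = H(X,Y) - H(X) = 1.8774 - 1.0000 = 0.8774 bits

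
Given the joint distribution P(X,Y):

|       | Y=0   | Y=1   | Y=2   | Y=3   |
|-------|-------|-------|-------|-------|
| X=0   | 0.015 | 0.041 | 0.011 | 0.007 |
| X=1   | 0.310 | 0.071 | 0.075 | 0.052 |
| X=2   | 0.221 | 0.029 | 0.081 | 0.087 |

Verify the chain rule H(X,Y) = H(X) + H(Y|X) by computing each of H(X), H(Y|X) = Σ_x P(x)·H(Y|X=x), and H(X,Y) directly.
H(X) = 1.3004 bits, H(Y|X) = 1.6276 bits, H(X,Y) = 2.9279 bits

Marginal of X (row sums):
  P(X=0) = 0.015 + 0.041 + 0.011 + 0.007 = 0.074
  P(X=1) = 0.310 + 0.071 + 0.075 + 0.052 = 0.508
  P(X=2) = 0.221 + 0.029 + 0.081 + 0.087 = 0.418
H(X) = -[0.074·log₂(0.074) + 0.508·log₂(0.508) + 0.418·log₂(0.418)]
  = 0.2780 + 0.4964 + 0.5260 = 1.3004 bits

H(Y|X) = Σ_x P(x)·H(Y|X=x):
  X=0: P(X=0) = 0.074, P(Y|X=0) = (15/74, 41/74, 11/74, 7/74) → H(Y|X=0) = 1.6693
  X=1: P(X=1) = 0.508, P(Y|X=1) = (155/254, 71/508, 75/508, 13/127) → H(Y|X=1) = 1.5757
  X=2: P(X=2) = 0.418, P(Y|X=2) = (221/418, 29/418, 81/418, 87/418) → H(Y|X=2) = 1.6833
H(Y|X) = 0.074·1.6693 + 0.508·1.5757 + 0.418·1.6833 = 1.6276 bits

H(X,Y) = -Σ_{x,y} P(x,y) log₂ P(x,y). Per-cell terms -P(x,y)·log₂P(x,y):
  X=0: 0.0909, 0.1889, 0.0716, 0.0501
  X=1: 0.5238, 0.2709, 0.2803, 0.2218
  X=2: 0.4813, 0.1481, 0.2937, 0.3065
Sum of the 12 terms: H(X,Y) = 2.9279 bits

Chain rule check:
  H(X) + H(Y|X) = 1.3004 + 1.6276 = 2.9280 bits
  H(X,Y) = 2.9279 bits
✓ Chain rule verified (Δ = 0.0001 is 4-dp rounding noise: each of the three values was rounded independently).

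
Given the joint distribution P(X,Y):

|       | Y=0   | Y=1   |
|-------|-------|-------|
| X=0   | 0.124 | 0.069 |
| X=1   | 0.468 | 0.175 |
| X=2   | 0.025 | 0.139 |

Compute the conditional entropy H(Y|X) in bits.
0.8256 bits

H(Y|X) = H(X,Y) - H(X)

H(X,Y) = -Σ_{x,y} P(x,y) log₂ P(x,y). Per-cell terms -P(x,y)·log₂P(x,y):
  X=0: 0.37344, 0.26615
  X=1: 0.51266, 0.44005
  X=2: 0.13305, 0.39571
Sum of the 6 terms: H(X,Y) = 2.1211 bits

Marginal of X (row sums):
  P(X=0) = 0.124 + 0.069 = 0.193
  P(X=1) = 0.468 + 0.175 = 0.643
  P(X=2) = 0.025 + 0.139 = 0.164
H(X) = -[0.193·log₂(0.193) + 0.643·log₂(0.643) + 0.164·log₂(0.164)]
  = 0.45805 + 0.40966 + 0.42775 = 1.2955 bits

H(Y|X) = H(X,Y) - H(X) = 2.1211 - 1.2955 = 0.8256 bits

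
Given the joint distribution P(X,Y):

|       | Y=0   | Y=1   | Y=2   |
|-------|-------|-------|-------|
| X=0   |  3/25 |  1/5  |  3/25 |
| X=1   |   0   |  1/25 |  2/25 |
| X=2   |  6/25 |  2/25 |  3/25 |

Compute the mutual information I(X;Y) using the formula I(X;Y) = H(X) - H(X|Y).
0.1636 bits

I(X;Y) = H(X) - H(X|Y)

Marginal of X (row sums):
  P(X=0) = 3/25 + 1/5 + 3/25 = 11/25
  P(X=1) = 0 + 1/25 + 2/25 = 3/25
  P(X=2) = 6/25 + 2/25 + 3/25 = 11/25
H(X) = -[(11/25)·log₂(11/25) + (3/25)·log₂(3/25) + (11/25)·log₂(11/25)]
  = 0.52115 + 0.36707 + 0.52115 = 1.4094 bits

Marginal of Y (column sums):
  P(Y=0) = 3/25 + 0 + 6/25 = 9/25
  P(Y=1) = 1/5 + 1/25 + 2/25 = 8/25
  P(Y=2) = 3/25 + 2/25 + 3/25 = 8/25
H(X|Y) = Σ_y P(y)·H(X|Y=y):
  Y=0: P(Y=0) = 9/25, P(X|Y=0) = (1/3, 0, 2/3) → H(X|Y=0) = 0.91830
  Y=1: P(Y=1) = 8/25, P(X|Y=1) = (5/8, 1/8, 1/4) → H(X|Y=1) = 1.29879
  Y=2: P(Y=2) = 8/25, P(X|Y=2) = (3/8, 1/4, 3/8) → H(X|Y=2) = 1.56128
H(X|Y) = (9/25)·0.91830 + (8/25)·1.29879 + (8/25)·1.56128 = 1.2458 bits

I(X;Y) = H(X) - H(X|Y) = 1.4094 - 1.2458 = 0.1636 bits

Cross-check via I(X;Y) = H(X) + H(Y) - H(X,Y): computing H(Y) from the column sums and H(X,Y) from the 9 cells in the same way gives H(Y) = 1.5827 bits and H(X,Y) = 2.8285 bits, so
I(X;Y) = 1.4094 + 1.5827 - 2.8285 = 0.1636 bits ✓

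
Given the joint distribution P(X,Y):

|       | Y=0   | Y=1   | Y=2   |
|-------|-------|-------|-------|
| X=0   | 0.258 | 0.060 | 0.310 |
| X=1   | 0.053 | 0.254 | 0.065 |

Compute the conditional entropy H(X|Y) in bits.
0.6753 bits

H(X|Y) = H(X,Y) - H(Y)

H(X,Y) = -Σ_{x,y} P(x,y) log₂ P(x,y). Per-cell terms -P(x,y)·log₂P(x,y):
  X=0: 0.50428, 0.24353, 0.52379
  X=1: 0.22461, 0.50218, 0.25632
Sum of the 6 terms: H(X,Y) = 2.2547 bits

Marginal of Y (column sums):
  P(Y=0) = 0.258 + 0.053 = 0.311
  P(Y=1) = 0.060 + 0.254 = 0.314
  P(Y=2) = 0.310 + 0.065 = 0.375
H(Y) = -[0.311·log₂(0.311) + 0.314·log₂(0.314) + 0.375·log₂(0.375)]
  = 0.52404 + 0.52475 + 0.53064 = 1.5794 bits

H(X|Y) = H(X,Y) - H(Y) = 2.2547 - 1.5794 = 0.6753 bits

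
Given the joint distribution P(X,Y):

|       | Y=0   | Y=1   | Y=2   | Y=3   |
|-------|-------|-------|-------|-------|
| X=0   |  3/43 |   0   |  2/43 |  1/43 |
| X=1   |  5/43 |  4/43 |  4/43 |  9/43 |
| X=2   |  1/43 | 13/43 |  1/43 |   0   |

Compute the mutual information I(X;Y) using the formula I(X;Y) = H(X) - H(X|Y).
0.4935 bits

I(X;Y) = H(X) - H(X|Y)

Marginal of X (row sums):
  P(X=0) = 3/43 + 0 + 2/43 + 1/43 = 6/43
  P(X=1) = 5/43 + 4/43 + 4/43 + 9/43 = 22/43
  P(X=2) = 1/43 + 13/43 + 1/43 + 0 = 15/43
H(X) = -[(6/43)·log₂(6/43) + (22/43)·log₂(22/43) + (15/43)·log₂(15/43)]
  = 0.39646 + 0.49466 + 0.53001 = 1.4211 bits

Marginal of Y (column sums):
  P(Y=0) = 3/43 + 5/43 + 1/43 = 9/43
  P(Y=1) = 0 + 4/43 + 13/43 = 17/43
  P(Y=2) = 2/43 + 4/43 + 1/43 = 7/43
  P(Y=3) = 1/43 + 9/43 + 0 = 10/43
H(X|Y) = Σ_y P(y)·H(X|Y=y):
  Y=0: P(Y=0) = 9/43, P(X|Y=0) = (1/3, 5/9, 1/9) → H(X|Y=0) = 1.35164
  Y=1: P(Y=1) = 17/43, P(X|Y=1) = (0, 4/17, 13/17) → H(X|Y=1) = 0.78713
  Y=2: P(Y=2) = 7/43, P(X|Y=2) = (2/7, 4/7, 1/7) → H(X|Y=2) = 1.37878
  Y=3: P(Y=3) = 10/43, P(X|Y=3) = (1/10, 9/10, 0) → H(X|Y=3) = 0.46900
H(X|Y) = (9/43)·1.35164 + (17/43)·0.78713 + (7/43)·1.37878 + (10/43)·0.46900 = 0.9276 bits

I(X;Y) = H(X) - H(X|Y) = 1.4211 - 0.9276 = 0.4935 bits

Cross-check via I(X;Y) = H(X) + H(Y) - H(X,Y): computing H(Y) from the column sums and H(X,Y) from the 12 cells in the same way gives H(Y) = 1.9173 bits and H(X,Y) = 2.8449 bits, so
I(X;Y) = 1.4211 + 1.9173 - 2.8449 = 0.4935 bits ✓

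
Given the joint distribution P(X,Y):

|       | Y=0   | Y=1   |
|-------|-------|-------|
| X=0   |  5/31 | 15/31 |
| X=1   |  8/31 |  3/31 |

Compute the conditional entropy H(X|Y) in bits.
0.7805 bits

H(X|Y) = H(X,Y) - H(Y)

H(X,Y) = -Σ_{x,y} P(x,y) log₂ P(x,y). Per-cell terms -P(x,y)·log₂P(x,y):
  X=0: 0.42456, 0.50676
  X=1: 0.50431, 0.32605
Sum of the 4 terms: H(X,Y) = 1.76168 bits

Marginal of Y (column sums):
  P(Y=0) = 5/31 + 8/31 = 13/31
  P(Y=1) = 15/31 + 3/31 = 18/31
H(Y) = -[(13/31)·log₂(13/31) + (18/31)·log₂(18/31)]
  = 0.52577 + 0.45538 = 0.98115 bits

H(X|Y) = H(X,Y) - H(Y) = 1.76168 - 0.98115 = 0.7805 bits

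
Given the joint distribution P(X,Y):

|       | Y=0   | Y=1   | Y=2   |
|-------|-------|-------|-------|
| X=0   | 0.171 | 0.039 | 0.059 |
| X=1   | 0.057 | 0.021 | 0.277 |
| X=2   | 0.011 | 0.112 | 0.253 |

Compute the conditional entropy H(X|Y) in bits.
1.2716 bits

H(X|Y) = H(X,Y) - H(Y)

H(X,Y) = -Σ_{x,y} P(x,y) log₂ P(x,y). Per-cell terms -P(x,y)·log₂P(x,y):
  X=0: 0.43570, 0.18253, 0.24091
  X=1: 0.23557, 0.11704, 0.51302
  X=2: 0.07157, 0.35374, 0.50165
Sum of the 9 terms: H(X,Y) = 2.6517 bits

Marginal of Y (column sums):
  P(Y=0) = 0.171 + 0.057 + 0.011 = 0.239
  P(Y=1) = 0.039 + 0.021 + 0.112 = 0.172
  P(Y=2) = 0.059 + 0.277 + 0.253 = 0.589
H(Y) = -[0.239·log₂(0.239) + 0.172·log₂(0.172) + 0.589·log₂(0.589)]
  = 0.49352 + 0.43680 + 0.44980 = 1.3801 bits

H(X|Y) = H(X,Y) - H(Y) = 2.6517 - 1.3801 = 1.2716 bits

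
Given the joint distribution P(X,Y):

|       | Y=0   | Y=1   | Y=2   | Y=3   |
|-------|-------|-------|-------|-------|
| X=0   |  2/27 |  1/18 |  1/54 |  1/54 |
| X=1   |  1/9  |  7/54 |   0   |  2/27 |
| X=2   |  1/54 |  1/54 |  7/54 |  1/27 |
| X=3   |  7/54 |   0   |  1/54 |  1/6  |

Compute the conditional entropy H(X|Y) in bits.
1.4795 bits

H(X|Y) = H(X,Y) - H(Y)

H(X,Y) = -Σ_{x,y} P(x,y) log₂ P(x,y). Per-cell terms -P(x,y)·log₂P(x,y):
  X=0: 0.27814, 0.23166, 0.10657, 0.10657
  X=1: 0.35221, 0.38209, 0.00000, 0.27814
  X=2: 0.10657, 0.10657, 0.38209, 0.17611
  X=3: 0.38209, 0.00000, 0.10657, 0.43083
  (cells with P = 0 contribute 0)
Sum of the 16 terms: H(X,Y) = 3.4262 bits

Marginal of Y (column sums):
  P(Y=0) = 2/27 + 1/9 + 1/54 + 7/54 = 1/3
  P(Y=1) = 1/18 + 7/54 + 1/54 + 0 = 11/54
  P(Y=2) = 1/54 + 0 + 7/54 + 1/54 = 1/6
  P(Y=3) = 1/54 + 2/27 + 1/27 + 1/6 = 8/27
H(Y) = -[(1/3)·log₂(1/3) + (11/54)·log₂(11/54) + (1/6)·log₂(1/6) + (8/27)·log₂(8/27)]
  = 0.52832 + 0.46759 + 0.43083 + 0.51997 = 1.9467 bits

H(X|Y) = H(X,Y) - H(Y) = 3.4262 - 1.9467 = 1.4795 bits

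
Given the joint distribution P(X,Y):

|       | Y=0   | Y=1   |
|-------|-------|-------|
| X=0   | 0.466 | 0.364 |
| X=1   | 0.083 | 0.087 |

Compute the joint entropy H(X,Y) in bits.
1.6486 bits

H(X,Y) = -Σ_{x,y} P(x,y) log₂ P(x,y). Per-cell terms -P(x,y)·log₂P(x,y):
  X=0: 0.51334, 0.53071
  X=1: 0.29803, 0.30649
Sum of the 4 terms: H(X,Y) = 1.6486 bits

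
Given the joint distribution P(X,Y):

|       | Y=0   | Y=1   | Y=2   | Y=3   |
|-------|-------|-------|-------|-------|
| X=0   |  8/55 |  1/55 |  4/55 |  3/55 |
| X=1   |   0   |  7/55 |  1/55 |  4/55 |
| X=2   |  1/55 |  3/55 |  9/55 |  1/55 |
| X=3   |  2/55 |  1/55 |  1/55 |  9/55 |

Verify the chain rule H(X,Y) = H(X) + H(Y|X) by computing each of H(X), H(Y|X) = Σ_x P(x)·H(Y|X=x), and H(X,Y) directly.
H(X) = 1.9918 bits, H(Y|X) = 1.4583 bits, H(X,Y) = 3.4501 bits

Marginal of X (row sums):
  P(X=0) = 8/55 + 1/55 + 4/55 + 3/55 = 16/55
  P(X=1) = 0 + 7/55 + 1/55 + 4/55 = 12/55
  P(X=2) = 1/55 + 3/55 + 9/55 + 1/55 = 14/55
  P(X=3) = 2/55 + 1/55 + 1/55 + 9/55 = 13/55
H(X) = -[(16/55)·log₂(16/55) + (12/55)·log₂(12/55) + (14/55)·log₂(14/55) + (13/55)·log₂(13/55)]
  = 0.518214 + 0.479214 + 0.502474 + 0.491854 = 1.9918 bits

H(Y|X) = Σ_x P(x)·H(Y|X=x):
  X=0: P(X=0) = 16/55, P(Y|X=0) = (1/2, 1/16, 1/4, 3/16) → H(Y|X=0) = 1.702820
  X=1: P(X=1) = 12/55, P(Y|X=1) = (0, 7/12, 1/12, 1/3) → H(Y|X=1) = 1.280672
  X=2: P(X=2) = 14/55, P(Y|X=2) = (1/14, 3/14, 9/14, 1/14) → H(Y|X=2) = 1.429911
  X=3: P(X=3) = 13/55, P(Y|X=3) = (2/13, 1/13, 1/13, 9/13) → H(Y|X=3) = 1.352030
H(Y|X) = (16/55)·1.702820 + (12/55)·1.280672 + (14/55)·1.429911 + (13/55)·1.352030 = 1.4583 bits

H(X,Y) = -Σ_{x,y} P(x,y) log₂ P(x,y). Per-cell terms -P(x,y)·log₂P(x,y):
  X=0: 0.404561, 0.105116, 0.275008, 0.228894
  X=1: 0.000000, 0.378510, 0.105116, 0.275008
  X=2: 0.105116, 0.228894, 0.427326, 0.105116
  X=3: 0.173868, 0.105116, 0.105116, 0.427326
  (cells with P = 0 contribute 0)
Sum of the 16 terms: H(X,Y) = 3.4501 bits

Chain rule check:
  H(X) + H(Y|X) = 1.9918 + 1.4583 = 3.4501 bits
  H(X,Y) = 3.4501 bits
✓ Chain rule verified.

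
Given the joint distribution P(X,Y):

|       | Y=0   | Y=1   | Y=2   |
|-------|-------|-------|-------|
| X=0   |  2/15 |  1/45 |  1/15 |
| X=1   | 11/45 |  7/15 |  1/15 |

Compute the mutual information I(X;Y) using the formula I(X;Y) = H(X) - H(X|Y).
0.1466 bits

I(X;Y) = H(X) - H(X|Y)

Marginal of X (row sums):
  P(X=0) = 2/15 + 1/45 + 1/15 = 2/9
  P(X=1) = 11/45 + 7/15 + 1/15 = 7/9
H(X) = -[(2/9)·log₂(2/9) + (7/9)·log₂(7/9)]
  = 0.4822 + 0.2820 = 0.7642 bits

Marginal of Y (column sums):
  P(Y=0) = 2/15 + 11/45 = 17/45
  P(Y=1) = 1/45 + 7/15 = 22/45
  P(Y=2) = 1/15 + 1/15 = 2/15
H(X|Y) = Σ_y P(y)·H(X|Y=y):
  Y=0: P(Y=0) = 17/45, P(X|Y=0) = (6/17, 11/17) → H(X|Y=0) = 0.9367
  Y=1: P(Y=1) = 22/45, P(X|Y=1) = (1/22, 21/22) → H(X|Y=1) = 0.2668
  Y=2: P(Y=2) = 2/15, P(X|Y=2) = (1/2, 1/2) → H(X|Y=2) = 1.0000
H(X|Y) = (17/45)·0.9367 + (22/45)·0.2668 + (2/15)·1.0000 = 0.6176 bits

I(X;Y) = H(X) - H(X|Y) = 0.7642 - 0.6176 = 0.1466 bits

Cross-check via I(X;Y) = H(X) + H(Y) - H(X,Y): computing H(Y) from the column sums and H(X,Y) from the 6 cells in the same way gives H(Y) = 1.4229 bits and H(X,Y) = 2.0405 bits, so
I(X;Y) = 0.7642 + 1.4229 - 2.0405 = 0.1466 bits ✓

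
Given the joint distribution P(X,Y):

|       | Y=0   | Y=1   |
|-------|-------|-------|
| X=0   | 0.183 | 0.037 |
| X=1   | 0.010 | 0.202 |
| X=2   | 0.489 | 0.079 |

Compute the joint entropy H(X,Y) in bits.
1.9509 bits

H(X,Y) = -Σ_{x,y} P(x,y) log₂ P(x,y). Per-cell terms -P(x,y)·log₂P(x,y):
  X=0: 0.4484, 0.1760
  X=1: 0.0664, 0.4661
  X=2: 0.5047, 0.2893
Sum of the 6 terms: H(X,Y) = 1.9509 bits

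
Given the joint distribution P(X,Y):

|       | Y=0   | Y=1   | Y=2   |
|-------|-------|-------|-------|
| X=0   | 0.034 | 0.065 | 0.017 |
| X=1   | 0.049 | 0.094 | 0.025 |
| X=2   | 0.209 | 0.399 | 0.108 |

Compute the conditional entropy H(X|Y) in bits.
1.1379 bits

H(X|Y) = H(X,Y) - H(Y)

H(X,Y) = -Σ_{x,y} P(x,y) log₂ P(x,y). Per-cell terms -P(x,y)·log₂P(x,y):
  X=0: 0.16586, 0.25632, 0.09993
  X=1: 0.21320, 0.32065, 0.13305
  X=2: 0.47201, 0.52889, 0.34678
Sum of the 9 terms: H(X,Y) = 2.5367 bits

Marginal of Y (column sums):
  P(Y=0) = 0.034 + 0.049 + 0.209 = 0.292
  P(Y=1) = 0.065 + 0.094 + 0.399 = 0.558
  P(Y=2) = 0.017 + 0.025 + 0.108 = 0.150
H(Y) = -[0.292·log₂(0.292) + 0.558·log₂(0.558) + 0.150·log₂(0.150)]
  = 0.51858 + 0.46965 + 0.41054 = 1.3988 bits

H(X|Y) = H(X,Y) - H(Y) = 2.5367 - 1.3988 = 1.1379 bits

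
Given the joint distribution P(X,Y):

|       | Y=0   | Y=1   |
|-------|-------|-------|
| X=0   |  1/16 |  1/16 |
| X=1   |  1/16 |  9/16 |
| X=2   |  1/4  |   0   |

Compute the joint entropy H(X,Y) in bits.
1.7169 bits

H(X,Y) = -Σ_{x,y} P(x,y) log₂ P(x,y). Per-cell terms -P(x,y)·log₂P(x,y):
  X=0: 0.2500, 0.2500
  X=1: 0.2500, 0.4669
  X=2: 0.5000, 0.0000
  (cells with P = 0 contribute 0)
Sum of the 6 terms: H(X,Y) = 1.7169 bits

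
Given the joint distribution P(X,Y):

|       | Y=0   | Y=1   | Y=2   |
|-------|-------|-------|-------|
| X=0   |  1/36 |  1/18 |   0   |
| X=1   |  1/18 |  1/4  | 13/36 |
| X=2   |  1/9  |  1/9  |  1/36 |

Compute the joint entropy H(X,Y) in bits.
2.4856 bits

H(X,Y) = -Σ_{x,y} P(x,y) log₂ P(x,y). Per-cell terms -P(x,y)·log₂P(x,y):
  X=0: 0.1436, 0.2317, 0.0000
  X=1: 0.2317, 0.5000, 0.5306
  X=2: 0.3522, 0.3522, 0.1436
  (cells with P = 0 contribute 0)
Sum of the 9 terms: H(X,Y) = 2.4856 bits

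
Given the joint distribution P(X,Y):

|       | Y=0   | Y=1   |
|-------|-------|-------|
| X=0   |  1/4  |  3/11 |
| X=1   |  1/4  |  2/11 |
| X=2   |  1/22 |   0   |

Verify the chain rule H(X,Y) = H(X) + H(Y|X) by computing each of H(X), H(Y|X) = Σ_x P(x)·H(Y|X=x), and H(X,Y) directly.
H(X) = 1.2151 bits, H(Y|X) = 0.9460 bits, H(X,Y) = 2.1611 bits

Marginal of X (row sums):
  P(X=0) = 1/4 + 3/11 = 23/44
  P(X=1) = 1/4 + 2/11 = 19/44
  P(X=2) = 1/22 + 0 = 1/22
H(X) = -[(23/44)·log₂(23/44) + (19/44)·log₂(19/44) + (1/22)·log₂(1/22)]
  = 0.489205 + 0.523149 + 0.202701 = 1.2151 bits

H(Y|X) = Σ_x P(x)·H(Y|X=x):
  X=0: P(X=0) = 23/44, P(Y|X=0) = (11/23, 12/23) → H(Y|X=0) = 0.998636
  X=1: P(X=1) = 19/44, P(Y|X=1) = (11/19, 8/19) → H(Y|X=1) = 0.981941
  X=2: P(X=2) = 1/22, P(Y|X=2) = (1, 0) → H(Y|X=2) = 0.000000
H(Y|X) = (23/44)·0.998636 + (19/44)·0.981941 + (1/22)·0.000000 = 0.9460 bits

H(X,Y) = -Σ_{x,y} P(x,y) log₂ P(x,y). Per-cell terms -P(x,y)·log₂P(x,y):
  X=0: 0.500000, 0.511219
  X=1: 0.500000, 0.447169
  X=2: 0.202701, 0.000000
  (cells with P = 0 contribute 0)
Sum of the 6 terms: H(X,Y) = 2.1611 bits

Chain rule check:
  H(X) + H(Y|X) = 1.2151 + 0.9460 = 2.1611 bits
  H(X,Y) = 2.1611 bits
✓ Chain rule verified.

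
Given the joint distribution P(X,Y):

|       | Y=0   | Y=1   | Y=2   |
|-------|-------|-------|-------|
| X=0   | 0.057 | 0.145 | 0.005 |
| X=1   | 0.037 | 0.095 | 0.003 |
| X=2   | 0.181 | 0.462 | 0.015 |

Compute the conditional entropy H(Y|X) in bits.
0.9957 bits

H(Y|X) = H(X,Y) - H(X)

H(X,Y) = -Σ_{x,y} P(x,y) log₂ P(x,y). Per-cell terms -P(x,y)·log₂P(x,y):
  X=0: 0.2356, 0.4040, 0.0382
  X=1: 0.1760, 0.3226, 0.0251
  X=2: 0.4463, 0.5147, 0.0909
Sum of the 9 terms: H(X,Y) = 2.2534 bits

Marginal of X (row sums):
  P(X=0) = 0.057 + 0.145 + 0.005 = 0.207
  P(X=1) = 0.037 + 0.095 + 0.003 = 0.135
  P(X=2) = 0.181 + 0.462 + 0.015 = 0.658
H(X) = -[0.207·log₂(0.207) + 0.135·log₂(0.135) + 0.658·log₂(0.658)]
  = 0.4704 + 0.3900 + 0.3973 = 1.2577 bits

H(Y|X) = H(X,Y) - H(X) = 2.2534 - 1.2577 = 0.9957 bits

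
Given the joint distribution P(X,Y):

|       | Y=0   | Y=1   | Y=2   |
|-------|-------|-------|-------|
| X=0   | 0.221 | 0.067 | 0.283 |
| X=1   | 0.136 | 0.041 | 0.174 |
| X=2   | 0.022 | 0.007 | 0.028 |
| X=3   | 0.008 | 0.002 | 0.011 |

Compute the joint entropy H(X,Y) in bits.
2.7382 bits

H(X,Y) = -Σ_{x,y} P(x,y) log₂ P(x,y). Per-cell terms -P(x,y)·log₂P(x,y):
  X=0: 0.4813, 0.2613, 0.5154
  X=1: 0.3915, 0.1889, 0.4390
  X=2: 0.1211, 0.0501, 0.1444
  X=3: 0.0557, 0.0179, 0.0716
Sum of the 12 terms: H(X,Y) = 2.7382 bits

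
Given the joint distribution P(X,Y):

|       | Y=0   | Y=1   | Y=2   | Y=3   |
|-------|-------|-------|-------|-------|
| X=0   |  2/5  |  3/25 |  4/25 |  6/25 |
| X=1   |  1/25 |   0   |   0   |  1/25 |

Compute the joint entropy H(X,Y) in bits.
2.1845 bits

H(X,Y) = -Σ_{x,y} P(x,y) log₂ P(x,y). Per-cell terms -P(x,y)·log₂P(x,y):
  X=0: 0.52877, 0.36707, 0.42302, 0.49413
  X=1: 0.18575, 0.00000, 0.00000, 0.18575
  (cells with P = 0 contribute 0)
Sum of the 8 terms: H(X,Y) = 2.1845 bits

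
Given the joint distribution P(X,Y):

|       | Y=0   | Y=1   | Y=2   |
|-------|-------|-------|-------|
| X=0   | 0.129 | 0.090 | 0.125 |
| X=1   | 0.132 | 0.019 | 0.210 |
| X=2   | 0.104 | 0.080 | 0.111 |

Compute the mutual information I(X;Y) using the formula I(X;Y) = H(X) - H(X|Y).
0.0653 bits

I(X;Y) = H(X) - H(X|Y)

Marginal of X (row sums):
  P(X=0) = 0.129 + 0.090 + 0.125 = 0.344
  P(X=1) = 0.132 + 0.019 + 0.210 = 0.361
  P(X=2) = 0.104 + 0.080 + 0.111 = 0.295
H(X) = -[0.344·log₂(0.344) + 0.361·log₂(0.361) + 0.295·log₂(0.295)]
  = 0.5296 + 0.5306 + 0.5196 = 1.5798 bits

Marginal of Y (column sums):
  P(Y=0) = 0.129 + 0.132 + 0.104 = 0.365
  P(Y=1) = 0.090 + 0.019 + 0.080 = 0.189
  P(Y=2) = 0.125 + 0.210 + 0.111 = 0.446
H(X|Y) = Σ_y P(y)·H(X|Y=y):
  Y=0: P(Y=0) = 0.365, P(X|Y=0) = (129/365, 132/365, 104/365) → H(X|Y=0) = 1.5771
  Y=1: P(Y=1) = 0.189, P(X|Y=1) = (10/21, 19/189, 80/189) → H(X|Y=1) = 1.3679
  Y=2: P(Y=2) = 0.446, P(X|Y=2) = (125/446, 105/223, 111/446) → H(X|Y=2) = 1.5254
H(X|Y) = 0.365·1.5771 + 0.189·1.3679 + 0.446·1.5254 = 1.5145 bits

I(X;Y) = H(X) - H(X|Y) = 1.5798 - 1.5145 = 0.0653 bits

Cross-check via I(X;Y) = H(X) + H(Y) - H(X,Y): computing H(Y) from the column sums and H(X,Y) from the 9 cells in the same way gives H(Y) = 1.5045 bits and H(X,Y) = 3.0190 bits, so
I(X;Y) = 1.5798 + 1.5045 - 3.0190 = 0.0653 bits ✓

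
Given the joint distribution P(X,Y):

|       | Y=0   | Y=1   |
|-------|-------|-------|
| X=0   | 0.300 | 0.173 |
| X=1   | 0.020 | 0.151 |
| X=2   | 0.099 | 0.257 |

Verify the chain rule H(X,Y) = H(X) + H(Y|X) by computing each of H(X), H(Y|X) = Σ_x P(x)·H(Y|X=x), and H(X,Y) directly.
H(X) = 1.4770 bits, H(Y|X) = 0.8407 bits, H(X,Y) = 2.3178 bits

Marginal of X (row sums):
  P(X=0) = 0.300 + 0.173 = 0.473
  P(X=1) = 0.020 + 0.151 = 0.171
  P(X=2) = 0.099 + 0.257 = 0.356
H(X) = -[0.473·log₂(0.473) + 0.171·log₂(0.171) + 0.356·log₂(0.356)]
  = 0.51088 + 0.43570 + 0.53046 = 1.4770 bits

H(Y|X) = Σ_x P(x)·H(Y|X=x):
  X=0: P(X=0) = 0.473, P(Y|X=0) = (300/473, 173/473) → H(Y|X=0) = 0.94735
  X=1: P(X=1) = 0.171, P(Y|X=1) = (20/171, 151/171) → H(Y|X=1) = 0.52056
  X=2: P(X=2) = 0.356, P(Y|X=2) = (99/356, 257/356) → H(Y|X=2) = 0.85284
H(Y|X) = 0.473·0.94735 + 0.171·0.52056 + 0.356·0.85284 = 0.8407 bits

H(X,Y) = -Σ_{x,y} P(x,y) log₂ P(x,y). Per-cell terms -P(x,y)·log₂P(x,y):
  X=0: 0.52109, 0.43789
  X=1: 0.11288, 0.41183
  X=2: 0.33031, 0.50376
Sum of the 6 terms: H(X,Y) = 2.3178 bits

Chain rule check:
  H(X) + H(Y|X) = 1.4770 + 0.8407 = 2.3177 bits
  H(X,Y) = 2.3178 bits
✓ Chain rule verified (Δ = 0.0001 is 4-dp rounding noise: each of the three values was rounded independently).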